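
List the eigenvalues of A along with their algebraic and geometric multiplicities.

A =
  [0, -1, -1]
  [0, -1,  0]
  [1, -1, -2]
λ = -1: alg = 3, geom = 2

Step 1 — factor the characteristic polynomial to read off the algebraic multiplicities:
  χ_A(x) = (x + 1)^3

Step 2 — compute geometric multiplicities via the rank-nullity identity g(λ) = n − rank(A − λI):
  rank(A − (-1)·I) = 1, so dim ker(A − (-1)·I) = n − 1 = 2

Summary:
  λ = -1: algebraic multiplicity = 3, geometric multiplicity = 2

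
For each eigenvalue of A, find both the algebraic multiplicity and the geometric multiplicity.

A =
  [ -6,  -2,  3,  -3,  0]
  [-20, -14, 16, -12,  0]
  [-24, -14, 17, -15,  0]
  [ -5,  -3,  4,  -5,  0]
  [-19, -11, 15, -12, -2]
λ = -2: alg = 5, geom = 3

Step 1 — factor the characteristic polynomial to read off the algebraic multiplicities:
  χ_A(x) = (x + 2)^5

Step 2 — compute geometric multiplicities via the rank-nullity identity g(λ) = n − rank(A − λI):
  rank(A − (-2)·I) = 2, so dim ker(A − (-2)·I) = n − 2 = 3

Summary:
  λ = -2: algebraic multiplicity = 5, geometric multiplicity = 3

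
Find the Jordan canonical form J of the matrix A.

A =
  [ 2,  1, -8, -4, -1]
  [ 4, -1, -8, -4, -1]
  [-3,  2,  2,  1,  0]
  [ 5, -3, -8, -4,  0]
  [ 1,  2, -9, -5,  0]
J_2(-2) ⊕ J_3(1)

The characteristic polynomial is
  det(x·I − A) = x^5 + x^4 - 5*x^3 - x^2 + 8*x - 4 = (x - 1)^3*(x + 2)^2

Eigenvalues and multiplicities (the geometric multiplicity of λ is n − rank(A − λI), which equals the number of Jordan blocks for λ):
  λ = -2: algebraic multiplicity = 2, geometric multiplicity = 1
  λ = 1: algebraic multiplicity = 3, geometric multiplicity = 1

Determining the block sizes for each eigenvalue:
  λ = -2: one block (gm = 1), so the single block has size am = 2 → block sizes [2]
  λ = 1: one block (gm = 1), so the single block has size am = 3 → block sizes [3]

Assembling the blocks gives a Jordan form
J =
  [-2,  1, 0, 0, 0]
  [ 0, -2, 0, 0, 0]
  [ 0,  0, 1, 1, 0]
  [ 0,  0, 0, 1, 1]
  [ 0,  0, 0, 0, 1]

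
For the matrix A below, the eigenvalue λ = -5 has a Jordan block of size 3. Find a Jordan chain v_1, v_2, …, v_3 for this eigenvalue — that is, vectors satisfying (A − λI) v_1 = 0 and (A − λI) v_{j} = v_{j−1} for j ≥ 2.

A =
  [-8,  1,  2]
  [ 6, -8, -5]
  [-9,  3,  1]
A Jordan chain for λ = -5 of length 3:
v_1 = (-3, 9, -9)ᵀ
v_2 = (-3, 6, -9)ᵀ
v_3 = (1, 0, 0)ᵀ

Let N = A − (-5)·I. We want v_3 with N^3 v_3 = 0 but N^2 v_3 ≠ 0; then v_{j-1} := N · v_j for j = 3, …, 2.

Pick v_3 = (1, 0, 0)ᵀ.
Then v_2 = N · v_3 = (-3, 6, -9)ᵀ.
Then v_1 = N · v_2 = (-3, 9, -9)ᵀ.

Sanity check: (A − (-5)·I) v_1 = (0, 0, 0)ᵀ = 0. ✓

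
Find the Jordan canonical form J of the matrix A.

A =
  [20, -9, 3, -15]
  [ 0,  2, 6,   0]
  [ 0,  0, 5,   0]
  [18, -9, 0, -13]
J_1(2) ⊕ J_1(2) ⊕ J_1(5) ⊕ J_1(5)

The characteristic polynomial is
  det(x·I − A) = x^4 - 14*x^3 + 69*x^2 - 140*x + 100 = (x - 5)^2*(x - 2)^2

Eigenvalues and multiplicities (the geometric multiplicity of λ is n − rank(A − λI), which equals the number of Jordan blocks for λ):
  λ = 2: algebraic multiplicity = 2, geometric multiplicity = 2
  λ = 5: algebraic multiplicity = 2, geometric multiplicity = 2

Determining the block sizes for each eigenvalue:
  λ = 2: gm = am = 2, so every block has size 1 → block sizes [1, 1]
  λ = 5: gm = am = 2, so every block has size 1 → block sizes [1, 1]

Assembling the blocks gives a Jordan form
J =
  [2, 0, 0, 0]
  [0, 2, 0, 0]
  [0, 0, 5, 0]
  [0, 0, 0, 5]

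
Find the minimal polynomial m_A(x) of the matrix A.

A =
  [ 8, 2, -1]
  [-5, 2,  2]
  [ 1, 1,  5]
x^3 - 15*x^2 + 75*x - 125

The characteristic polynomial is χ_A(x) = (x - 5)^3, so the eigenvalues are known. The minimal polynomial is
  m_A(x) = Π_λ (x − λ)^{k_λ}
where k_λ is the size of the *largest* Jordan block for λ (equivalently, the smallest k with (A − λI)^k v = 0 for every generalised eigenvector v of λ).

  λ = 5: largest Jordan block has size 3, contributing (x − 5)^3

So m_A(x) = (x - 5)^3 = x^3 - 15*x^2 + 75*x - 125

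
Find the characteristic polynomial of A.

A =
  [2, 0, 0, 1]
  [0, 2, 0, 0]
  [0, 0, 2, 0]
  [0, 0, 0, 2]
x^4 - 8*x^3 + 24*x^2 - 32*x + 16

Expanding det(x·I − A) (e.g. by cofactor expansion or by noting that A is similar to its Jordan form J, which has the same characteristic polynomial as A) gives
  χ_A(x) = x^4 - 8*x^3 + 24*x^2 - 32*x + 16
which factors as (x - 2)^4. The eigenvalues (with algebraic multiplicities) are λ = 2 with multiplicity 4.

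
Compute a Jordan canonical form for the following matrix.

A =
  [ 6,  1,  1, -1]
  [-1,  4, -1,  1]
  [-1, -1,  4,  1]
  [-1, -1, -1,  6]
J_2(5) ⊕ J_1(5) ⊕ J_1(5)

The characteristic polynomial is
  det(x·I − A) = x^4 - 20*x^3 + 150*x^2 - 500*x + 625 = (x - 5)^4

Eigenvalues and multiplicities (the geometric multiplicity of λ is n − rank(A − λI), which equals the number of Jordan blocks for λ):
  λ = 5: algebraic multiplicity = 4, geometric multiplicity = 3

Determining the block sizes for each eigenvalue:
  λ = 5: 3 blocks summing to 4 forces exactly one block of size 2 and the rest size 1 → block sizes [2, 1, 1]

Assembling the blocks gives a Jordan form
J =
  [5, 1, 0, 0]
  [0, 5, 0, 0]
  [0, 0, 5, 0]
  [0, 0, 0, 5]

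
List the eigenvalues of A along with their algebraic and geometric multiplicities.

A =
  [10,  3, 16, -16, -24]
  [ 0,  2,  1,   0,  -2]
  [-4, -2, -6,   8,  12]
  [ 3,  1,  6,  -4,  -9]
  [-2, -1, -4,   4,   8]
λ = 2: alg = 5, geom = 2

Step 1 — factor the characteristic polynomial to read off the algebraic multiplicities:
  χ_A(x) = (x - 2)^5

Step 2 — compute geometric multiplicities via the rank-nullity identity g(λ) = n − rank(A − λI):
  rank(A − (2)·I) = 3, so dim ker(A − (2)·I) = n − 3 = 2

Summary:
  λ = 2: algebraic multiplicity = 5, geometric multiplicity = 2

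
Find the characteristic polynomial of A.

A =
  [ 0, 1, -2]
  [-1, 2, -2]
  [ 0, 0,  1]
x^3 - 3*x^2 + 3*x - 1

Expanding det(x·I − A) (e.g. by cofactor expansion or by noting that A is similar to its Jordan form J, which has the same characteristic polynomial as A) gives
  χ_A(x) = x^3 - 3*x^2 + 3*x - 1
which factors as (x - 1)^3. The eigenvalues (with algebraic multiplicities) are λ = 1 with multiplicity 3.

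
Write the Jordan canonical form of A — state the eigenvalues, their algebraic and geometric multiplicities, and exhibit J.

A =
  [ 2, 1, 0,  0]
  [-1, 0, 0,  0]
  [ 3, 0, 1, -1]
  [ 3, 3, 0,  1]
J_2(1) ⊕ J_2(1)

The characteristic polynomial is
  det(x·I − A) = x^4 - 4*x^3 + 6*x^2 - 4*x + 1 = (x - 1)^4

Eigenvalues and multiplicities (the geometric multiplicity of λ is n − rank(A − λI), which equals the number of Jordan blocks for λ):
  λ = 1: algebraic multiplicity = 4, geometric multiplicity = 2

Determining the block sizes for each eigenvalue:
  λ = 1: with am = 4 and gm = 2, the partition is not yet determined (e.g. several partitions of 4 into 2 parts exist). Let N = A − (1)·I. Computing rank(N^1) = 2, rank(N^2) = 0; the number of blocks of size ≥ j is rank(N^{j−1}) − rank(N^j), giving [2, 2]. So we have 2 block(s) of size 2 → block sizes [2, 2]

Assembling the blocks gives a Jordan form
J =
  [1, 1, 0, 0]
  [0, 1, 0, 0]
  [0, 0, 1, 1]
  [0, 0, 0, 1]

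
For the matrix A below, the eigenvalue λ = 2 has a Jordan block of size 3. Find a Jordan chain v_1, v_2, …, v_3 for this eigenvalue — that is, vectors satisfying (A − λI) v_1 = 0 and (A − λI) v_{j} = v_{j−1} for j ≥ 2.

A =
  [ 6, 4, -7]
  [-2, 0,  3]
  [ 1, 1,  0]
A Jordan chain for λ = 2 of length 3:
v_1 = (1, -1, 0)ᵀ
v_2 = (4, -2, 1)ᵀ
v_3 = (1, 0, 0)ᵀ

Let N = A − (2)·I. We want v_3 with N^3 v_3 = 0 but N^2 v_3 ≠ 0; then v_{j-1} := N · v_j for j = 3, …, 2.

Pick v_3 = (1, 0, 0)ᵀ.
Then v_2 = N · v_3 = (4, -2, 1)ᵀ.
Then v_1 = N · v_2 = (1, -1, 0)ᵀ.

Sanity check: (A − (2)·I) v_1 = (0, 0, 0)ᵀ = 0. ✓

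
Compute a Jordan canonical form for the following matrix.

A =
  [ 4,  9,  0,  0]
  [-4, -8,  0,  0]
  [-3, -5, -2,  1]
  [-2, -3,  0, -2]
J_2(-2) ⊕ J_2(-2)

The characteristic polynomial is
  det(x·I − A) = x^4 + 8*x^3 + 24*x^2 + 32*x + 16 = (x + 2)^4

Eigenvalues and multiplicities (the geometric multiplicity of λ is n − rank(A − λI), which equals the number of Jordan blocks for λ):
  λ = -2: algebraic multiplicity = 4, geometric multiplicity = 2

Determining the block sizes for each eigenvalue:
  λ = -2: with am = 4 and gm = 2, the partition is not yet determined (e.g. several partitions of 4 into 2 parts exist). Let N = A − (-2)·I. Computing rank(N^1) = 2, rank(N^2) = 0; the number of blocks of size ≥ j is rank(N^{j−1}) − rank(N^j), giving [2, 2]. So we have 2 block(s) of size 2 → block sizes [2, 2]

Assembling the blocks gives a Jordan form
J =
  [-2,  1,  0,  0]
  [ 0, -2,  0,  0]
  [ 0,  0, -2,  1]
  [ 0,  0,  0, -2]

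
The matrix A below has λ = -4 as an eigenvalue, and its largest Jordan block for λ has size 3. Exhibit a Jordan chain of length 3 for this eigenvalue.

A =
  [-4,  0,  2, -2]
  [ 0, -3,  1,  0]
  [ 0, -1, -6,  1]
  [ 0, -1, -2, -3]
A Jordan chain for λ = -4 of length 3:
v_1 = (0, -1, 1, 1)ᵀ
v_2 = (2, 1, -2, -2)ᵀ
v_3 = (0, 0, 1, 0)ᵀ

Let N = A − (-4)·I. We want v_3 with N^3 v_3 = 0 but N^2 v_3 ≠ 0; then v_{j-1} := N · v_j for j = 3, …, 2.

Pick v_3 = (0, 0, 1, 0)ᵀ.
Then v_2 = N · v_3 = (2, 1, -2, -2)ᵀ.
Then v_1 = N · v_2 = (0, -1, 1, 1)ᵀ.

Sanity check: (A − (-4)·I) v_1 = (0, 0, 0, 0)ᵀ = 0. ✓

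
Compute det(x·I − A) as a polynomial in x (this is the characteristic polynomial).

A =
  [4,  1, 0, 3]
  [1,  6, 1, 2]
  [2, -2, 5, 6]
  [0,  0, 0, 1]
x^4 - 16*x^3 + 90*x^2 - 200*x + 125

Expanding det(x·I − A) (e.g. by cofactor expansion or by noting that A is similar to its Jordan form J, which has the same characteristic polynomial as A) gives
  χ_A(x) = x^4 - 16*x^3 + 90*x^2 - 200*x + 125
which factors as (x - 5)^3*(x - 1). The eigenvalues (with algebraic multiplicities) are λ = 1 with multiplicity 1, λ = 5 with multiplicity 3.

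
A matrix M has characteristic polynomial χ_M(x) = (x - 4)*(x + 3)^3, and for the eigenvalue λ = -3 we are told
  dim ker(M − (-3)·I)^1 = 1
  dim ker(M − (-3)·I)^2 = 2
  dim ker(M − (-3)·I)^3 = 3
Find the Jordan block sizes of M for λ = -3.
Block sizes for λ = -3: [3]

From the dimensions of kernels of powers, the number of Jordan blocks of size at least j is d_j − d_{j−1} where d_j = dim ker(N^j) (with d_0 = 0). Computing the differences gives [1, 1, 1].
The number of blocks of size exactly k is (#blocks of size ≥ k) − (#blocks of size ≥ k + 1), so the partition is: 1 block(s) of size 3.
In nonincreasing order the block sizes are [3].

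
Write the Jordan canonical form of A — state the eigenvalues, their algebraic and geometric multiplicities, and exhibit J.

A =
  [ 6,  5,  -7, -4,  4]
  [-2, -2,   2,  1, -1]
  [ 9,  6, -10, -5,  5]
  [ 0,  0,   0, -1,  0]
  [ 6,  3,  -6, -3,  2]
J_2(-1) ⊕ J_2(-1) ⊕ J_1(-1)

The characteristic polynomial is
  det(x·I − A) = x^5 + 5*x^4 + 10*x^3 + 10*x^2 + 5*x + 1 = (x + 1)^5

Eigenvalues and multiplicities (the geometric multiplicity of λ is n − rank(A − λI), which equals the number of Jordan blocks for λ):
  λ = -1: algebraic multiplicity = 5, geometric multiplicity = 3

Determining the block sizes for each eigenvalue:
  λ = -1: with am = 5 and gm = 3, the partition is not yet determined (e.g. several partitions of 5 into 3 parts exist). Let N = A − (-1)·I. Computing rank(N^1) = 2, rank(N^2) = 0; the number of blocks of size ≥ j is rank(N^{j−1}) − rank(N^j), giving [3, 2]. So we have 2 block(s) of size 2, 1 block(s) of size 1 → block sizes [2, 2, 1]

Assembling the blocks gives a Jordan form
J =
  [-1,  1,  0,  0,  0]
  [ 0, -1,  0,  0,  0]
  [ 0,  0, -1,  1,  0]
  [ 0,  0,  0, -1,  0]
  [ 0,  0,  0,  0, -1]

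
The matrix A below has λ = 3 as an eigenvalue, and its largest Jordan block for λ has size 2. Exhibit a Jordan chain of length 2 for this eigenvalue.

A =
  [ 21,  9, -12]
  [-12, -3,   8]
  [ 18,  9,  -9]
A Jordan chain for λ = 3 of length 2:
v_1 = (18, -12, 18)ᵀ
v_2 = (1, 0, 0)ᵀ

Let N = A − (3)·I. We want v_2 with N^2 v_2 = 0 but N^1 v_2 ≠ 0; then v_{j-1} := N · v_j for j = 2, …, 2.

Pick v_2 = (1, 0, 0)ᵀ.
Then v_1 = N · v_2 = (18, -12, 18)ᵀ.

Sanity check: (A − (3)·I) v_1 = (0, 0, 0)ᵀ = 0. ✓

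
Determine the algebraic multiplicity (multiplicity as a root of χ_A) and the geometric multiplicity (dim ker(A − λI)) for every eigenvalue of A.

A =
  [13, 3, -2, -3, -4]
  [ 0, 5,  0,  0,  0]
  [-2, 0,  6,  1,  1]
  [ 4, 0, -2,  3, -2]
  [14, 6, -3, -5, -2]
λ = 5: alg = 5, geom = 3

Step 1 — factor the characteristic polynomial to read off the algebraic multiplicities:
  χ_A(x) = (x - 5)^5

Step 2 — compute geometric multiplicities via the rank-nullity identity g(λ) = n − rank(A − λI):
  rank(A − (5)·I) = 2, so dim ker(A − (5)·I) = n − 2 = 3

Summary:
  λ = 5: algebraic multiplicity = 5, geometric multiplicity = 3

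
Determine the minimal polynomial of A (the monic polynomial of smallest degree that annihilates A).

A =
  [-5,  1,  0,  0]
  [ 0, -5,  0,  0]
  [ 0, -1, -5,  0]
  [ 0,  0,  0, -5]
x^2 + 10*x + 25

The characteristic polynomial is χ_A(x) = (x + 5)^4, so the eigenvalues are known. The minimal polynomial is
  m_A(x) = Π_λ (x − λ)^{k_λ}
where k_λ is the size of the *largest* Jordan block for λ (equivalently, the smallest k with (A − λI)^k v = 0 for every generalised eigenvector v of λ).

  λ = -5: largest Jordan block has size 2, contributing (x + 5)^2

So m_A(x) = (x + 5)^2 = x^2 + 10*x + 25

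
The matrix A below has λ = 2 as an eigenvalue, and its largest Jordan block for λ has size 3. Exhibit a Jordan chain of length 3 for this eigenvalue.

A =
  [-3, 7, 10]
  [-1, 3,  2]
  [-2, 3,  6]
A Jordan chain for λ = 2 of length 3:
v_1 = (-2, 0, -1)ᵀ
v_2 = (-5, -1, -2)ᵀ
v_3 = (1, 0, 0)ᵀ

Let N = A − (2)·I. We want v_3 with N^3 v_3 = 0 but N^2 v_3 ≠ 0; then v_{j-1} := N · v_j for j = 3, …, 2.

Pick v_3 = (1, 0, 0)ᵀ.
Then v_2 = N · v_3 = (-5, -1, -2)ᵀ.
Then v_1 = N · v_2 = (-2, 0, -1)ᵀ.

Sanity check: (A − (2)·I) v_1 = (0, 0, 0)ᵀ = 0. ✓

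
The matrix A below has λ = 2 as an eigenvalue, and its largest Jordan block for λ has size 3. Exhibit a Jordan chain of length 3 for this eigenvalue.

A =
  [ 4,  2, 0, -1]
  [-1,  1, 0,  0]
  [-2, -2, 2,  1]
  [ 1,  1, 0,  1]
A Jordan chain for λ = 2 of length 3:
v_1 = (1, -1, -1, 0)ᵀ
v_2 = (2, -1, -2, 1)ᵀ
v_3 = (1, 0, 0, 0)ᵀ

Let N = A − (2)·I. We want v_3 with N^3 v_3 = 0 but N^2 v_3 ≠ 0; then v_{j-1} := N · v_j for j = 3, …, 2.

Pick v_3 = (1, 0, 0, 0)ᵀ.
Then v_2 = N · v_3 = (2, -1, -2, 1)ᵀ.
Then v_1 = N · v_2 = (1, -1, -1, 0)ᵀ.

Sanity check: (A − (2)·I) v_1 = (0, 0, 0, 0)ᵀ = 0. ✓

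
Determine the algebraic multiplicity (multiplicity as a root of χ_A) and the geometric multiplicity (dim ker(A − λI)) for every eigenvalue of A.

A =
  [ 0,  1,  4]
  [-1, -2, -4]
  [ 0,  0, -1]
λ = -1: alg = 3, geom = 2

Step 1 — factor the characteristic polynomial to read off the algebraic multiplicities:
  χ_A(x) = (x + 1)^3

Step 2 — compute geometric multiplicities via the rank-nullity identity g(λ) = n − rank(A − λI):
  rank(A − (-1)·I) = 1, so dim ker(A − (-1)·I) = n − 1 = 2

Summary:
  λ = -1: algebraic multiplicity = 3, geometric multiplicity = 2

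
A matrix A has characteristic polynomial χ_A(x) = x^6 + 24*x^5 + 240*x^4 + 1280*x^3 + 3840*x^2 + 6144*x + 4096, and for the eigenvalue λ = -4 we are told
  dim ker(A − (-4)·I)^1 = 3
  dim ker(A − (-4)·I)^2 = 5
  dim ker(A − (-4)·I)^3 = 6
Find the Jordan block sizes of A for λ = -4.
Block sizes for λ = -4: [3, 2, 1]

From the dimensions of kernels of powers, the number of Jordan blocks of size at least j is d_j − d_{j−1} where d_j = dim ker(N^j) (with d_0 = 0). Computing the differences gives [3, 2, 1].
The number of blocks of size exactly k is (#blocks of size ≥ k) − (#blocks of size ≥ k + 1), so the partition is: 1 block(s) of size 1, 1 block(s) of size 2, 1 block(s) of size 3.
In nonincreasing order the block sizes are [3, 2, 1].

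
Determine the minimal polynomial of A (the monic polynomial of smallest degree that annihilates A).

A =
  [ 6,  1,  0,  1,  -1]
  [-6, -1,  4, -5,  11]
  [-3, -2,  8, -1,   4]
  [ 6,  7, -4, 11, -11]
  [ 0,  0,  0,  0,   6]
x^2 - 12*x + 36

The characteristic polynomial is χ_A(x) = (x - 6)^5, so the eigenvalues are known. The minimal polynomial is
  m_A(x) = Π_λ (x − λ)^{k_λ}
where k_λ is the size of the *largest* Jordan block for λ (equivalently, the smallest k with (A − λI)^k v = 0 for every generalised eigenvector v of λ).

  λ = 6: largest Jordan block has size 2, contributing (x − 6)^2

So m_A(x) = (x - 6)^2 = x^2 - 12*x + 36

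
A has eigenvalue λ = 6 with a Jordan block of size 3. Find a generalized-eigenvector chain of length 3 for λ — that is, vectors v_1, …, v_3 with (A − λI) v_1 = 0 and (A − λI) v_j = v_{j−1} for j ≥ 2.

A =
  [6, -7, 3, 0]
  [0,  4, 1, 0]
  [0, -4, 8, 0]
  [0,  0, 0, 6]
A Jordan chain for λ = 6 of length 3:
v_1 = (2, 0, 0, 0)ᵀ
v_2 = (-7, -2, -4, 0)ᵀ
v_3 = (0, 1, 0, 0)ᵀ

Let N = A − (6)·I. We want v_3 with N^3 v_3 = 0 but N^2 v_3 ≠ 0; then v_{j-1} := N · v_j for j = 3, …, 2.

Pick v_3 = (0, 1, 0, 0)ᵀ.
Then v_2 = N · v_3 = (-7, -2, -4, 0)ᵀ.
Then v_1 = N · v_2 = (2, 0, 0, 0)ᵀ.

Sanity check: (A − (6)·I) v_1 = (0, 0, 0, 0)ᵀ = 0. ✓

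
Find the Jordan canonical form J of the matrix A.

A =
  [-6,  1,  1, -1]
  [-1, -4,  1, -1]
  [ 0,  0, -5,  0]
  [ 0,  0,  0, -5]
J_2(-5) ⊕ J_1(-5) ⊕ J_1(-5)

The characteristic polynomial is
  det(x·I − A) = x^4 + 20*x^3 + 150*x^2 + 500*x + 625 = (x + 5)^4

Eigenvalues and multiplicities (the geometric multiplicity of λ is n − rank(A − λI), which equals the number of Jordan blocks for λ):
  λ = -5: algebraic multiplicity = 4, geometric multiplicity = 3

Determining the block sizes for each eigenvalue:
  λ = -5: 3 blocks summing to 4 forces exactly one block of size 2 and the rest size 1 → block sizes [2, 1, 1]

Assembling the blocks gives a Jordan form
J =
  [-5,  1,  0,  0]
  [ 0, -5,  0,  0]
  [ 0,  0, -5,  0]
  [ 0,  0,  0, -5]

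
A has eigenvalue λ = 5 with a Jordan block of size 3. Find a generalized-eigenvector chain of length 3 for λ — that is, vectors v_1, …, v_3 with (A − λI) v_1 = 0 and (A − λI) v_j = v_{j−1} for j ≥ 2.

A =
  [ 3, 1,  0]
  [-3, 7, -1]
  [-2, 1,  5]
A Jordan chain for λ = 5 of length 3:
v_1 = (1, 2, 1)ᵀ
v_2 = (-2, -3, -2)ᵀ
v_3 = (1, 0, 0)ᵀ

Let N = A − (5)·I. We want v_3 with N^3 v_3 = 0 but N^2 v_3 ≠ 0; then v_{j-1} := N · v_j for j = 3, …, 2.

Pick v_3 = (1, 0, 0)ᵀ.
Then v_2 = N · v_3 = (-2, -3, -2)ᵀ.
Then v_1 = N · v_2 = (1, 2, 1)ᵀ.

Sanity check: (A − (5)·I) v_1 = (0, 0, 0)ᵀ = 0. ✓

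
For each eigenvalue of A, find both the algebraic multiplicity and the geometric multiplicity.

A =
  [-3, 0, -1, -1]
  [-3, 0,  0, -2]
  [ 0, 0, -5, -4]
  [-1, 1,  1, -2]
λ = -3: alg = 3, geom = 1; λ = -1: alg = 1, geom = 1

Step 1 — factor the characteristic polynomial to read off the algebraic multiplicities:
  χ_A(x) = (x + 1)*(x + 3)^3

Step 2 — compute geometric multiplicities via the rank-nullity identity g(λ) = n − rank(A − λI):
  rank(A − (-3)·I) = 3, so dim ker(A − (-3)·I) = n − 3 = 1
  rank(A − (-1)·I) = 3, so dim ker(A − (-1)·I) = n − 3 = 1

Summary:
  λ = -3: algebraic multiplicity = 3, geometric multiplicity = 1
  λ = -1: algebraic multiplicity = 1, geometric multiplicity = 1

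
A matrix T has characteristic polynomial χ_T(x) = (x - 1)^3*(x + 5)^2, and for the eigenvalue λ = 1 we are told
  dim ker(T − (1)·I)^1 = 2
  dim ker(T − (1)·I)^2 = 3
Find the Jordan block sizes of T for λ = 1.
Block sizes for λ = 1: [2, 1]

From the dimensions of kernels of powers, the number of Jordan blocks of size at least j is d_j − d_{j−1} where d_j = dim ker(N^j) (with d_0 = 0). Computing the differences gives [2, 1].
The number of blocks of size exactly k is (#blocks of size ≥ k) − (#blocks of size ≥ k + 1), so the partition is: 1 block(s) of size 1, 1 block(s) of size 2.
In nonincreasing order the block sizes are [2, 1].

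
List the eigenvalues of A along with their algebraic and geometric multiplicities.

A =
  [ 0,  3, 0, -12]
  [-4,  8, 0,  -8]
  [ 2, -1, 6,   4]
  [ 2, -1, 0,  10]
λ = 6: alg = 4, geom = 3

Step 1 — factor the characteristic polynomial to read off the algebraic multiplicities:
  χ_A(x) = (x - 6)^4

Step 2 — compute geometric multiplicities via the rank-nullity identity g(λ) = n − rank(A − λI):
  rank(A − (6)·I) = 1, so dim ker(A − (6)·I) = n − 1 = 3

Summary:
  λ = 6: algebraic multiplicity = 4, geometric multiplicity = 3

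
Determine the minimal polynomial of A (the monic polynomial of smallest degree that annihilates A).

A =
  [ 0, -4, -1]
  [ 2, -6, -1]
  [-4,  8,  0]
x^2 + 4*x + 4

The characteristic polynomial is χ_A(x) = (x + 2)^3, so the eigenvalues are known. The minimal polynomial is
  m_A(x) = Π_λ (x − λ)^{k_λ}
where k_λ is the size of the *largest* Jordan block for λ (equivalently, the smallest k with (A − λI)^k v = 0 for every generalised eigenvector v of λ).

  λ = -2: largest Jordan block has size 2, contributing (x + 2)^2

So m_A(x) = (x + 2)^2 = x^2 + 4*x + 4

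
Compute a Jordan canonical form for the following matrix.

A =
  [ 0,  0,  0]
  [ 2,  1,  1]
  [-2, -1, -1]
J_2(0) ⊕ J_1(0)

The characteristic polynomial is
  det(x·I − A) = x^3

Eigenvalues and multiplicities (the geometric multiplicity of λ is n − rank(A − λI), which equals the number of Jordan blocks for λ):
  λ = 0: algebraic multiplicity = 3, geometric multiplicity = 2

Determining the block sizes for each eigenvalue:
  λ = 0: 2 blocks summing to 3 forces exactly one block of size 2 and the rest size 1 → block sizes [2, 1]

Assembling the blocks gives a Jordan form
J =
  [0, 1, 0]
  [0, 0, 0]
  [0, 0, 0]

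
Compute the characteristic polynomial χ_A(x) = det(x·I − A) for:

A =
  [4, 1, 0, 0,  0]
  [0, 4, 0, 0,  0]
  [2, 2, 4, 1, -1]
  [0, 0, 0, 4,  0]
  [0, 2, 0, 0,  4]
x^5 - 20*x^4 + 160*x^3 - 640*x^2 + 1280*x - 1024

Expanding det(x·I − A) (e.g. by cofactor expansion or by noting that A is similar to its Jordan form J, which has the same characteristic polynomial as A) gives
  χ_A(x) = x^5 - 20*x^4 + 160*x^3 - 640*x^2 + 1280*x - 1024
which factors as (x - 4)^5. The eigenvalues (with algebraic multiplicities) are λ = 4 with multiplicity 5.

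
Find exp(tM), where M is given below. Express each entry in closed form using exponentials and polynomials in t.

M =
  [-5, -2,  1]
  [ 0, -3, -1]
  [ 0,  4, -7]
e^{tM} =
  [exp(-5*t), -2*t*exp(-5*t), t*exp(-5*t)]
  [0, 2*t*exp(-5*t) + exp(-5*t), -t*exp(-5*t)]
  [0, 4*t*exp(-5*t), -2*t*exp(-5*t) + exp(-5*t)]

Strategy: write M = P · J · P⁻¹ where J is a Jordan canonical form, so e^{tM} = P · e^{tJ} · P⁻¹, and e^{tJ} can be computed block-by-block.

M has Jordan form
J =
  [-5,  1,  0]
  [ 0, -5,  0]
  [ 0,  0, -5]
(up to reordering of blocks).

Per-block formulas:
  For a 1×1 block at λ = -5: exp(t · [-5]) = [e^(-5t)].
  For a 2×2 Jordan block J_2(-5): exp(t · J_2(-5)) = e^(-5t)·(I + t·N), where N is the 2×2 nilpotent shift.

After assembling e^{tJ} and conjugating by P, we get:

e^{tM} =
  [exp(-5*t), -2*t*exp(-5*t), t*exp(-5*t)]
  [0, 2*t*exp(-5*t) + exp(-5*t), -t*exp(-5*t)]
  [0, 4*t*exp(-5*t), -2*t*exp(-5*t) + exp(-5*t)]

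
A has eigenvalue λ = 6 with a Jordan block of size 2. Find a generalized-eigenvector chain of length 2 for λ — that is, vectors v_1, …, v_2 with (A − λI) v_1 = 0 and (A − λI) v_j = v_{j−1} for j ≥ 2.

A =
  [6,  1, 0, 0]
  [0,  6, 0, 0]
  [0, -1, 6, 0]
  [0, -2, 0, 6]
A Jordan chain for λ = 6 of length 2:
v_1 = (1, 0, -1, -2)ᵀ
v_2 = (0, 1, 0, 0)ᵀ

Let N = A − (6)·I. We want v_2 with N^2 v_2 = 0 but N^1 v_2 ≠ 0; then v_{j-1} := N · v_j for j = 2, …, 2.

Pick v_2 = (0, 1, 0, 0)ᵀ.
Then v_1 = N · v_2 = (1, 0, -1, -2)ᵀ.

Sanity check: (A − (6)·I) v_1 = (0, 0, 0, 0)ᵀ = 0. ✓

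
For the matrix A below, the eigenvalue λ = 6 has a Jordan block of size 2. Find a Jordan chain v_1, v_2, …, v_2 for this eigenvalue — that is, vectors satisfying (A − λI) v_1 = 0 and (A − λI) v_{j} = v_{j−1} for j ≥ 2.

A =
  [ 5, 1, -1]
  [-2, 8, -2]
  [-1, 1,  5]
A Jordan chain for λ = 6 of length 2:
v_1 = (-1, -2, -1)ᵀ
v_2 = (1, 0, 0)ᵀ

Let N = A − (6)·I. We want v_2 with N^2 v_2 = 0 but N^1 v_2 ≠ 0; then v_{j-1} := N · v_j for j = 2, …, 2.

Pick v_2 = (1, 0, 0)ᵀ.
Then v_1 = N · v_2 = (-1, -2, -1)ᵀ.

Sanity check: (A − (6)·I) v_1 = (0, 0, 0)ᵀ = 0. ✓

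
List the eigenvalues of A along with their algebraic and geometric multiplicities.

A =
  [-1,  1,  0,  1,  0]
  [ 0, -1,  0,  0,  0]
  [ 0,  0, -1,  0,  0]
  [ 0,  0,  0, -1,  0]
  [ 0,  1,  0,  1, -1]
λ = -1: alg = 5, geom = 4

Step 1 — factor the characteristic polynomial to read off the algebraic multiplicities:
  χ_A(x) = (x + 1)^5

Step 2 — compute geometric multiplicities via the rank-nullity identity g(λ) = n − rank(A − λI):
  rank(A − (-1)·I) = 1, so dim ker(A − (-1)·I) = n − 1 = 4

Summary:
  λ = -1: algebraic multiplicity = 5, geometric multiplicity = 4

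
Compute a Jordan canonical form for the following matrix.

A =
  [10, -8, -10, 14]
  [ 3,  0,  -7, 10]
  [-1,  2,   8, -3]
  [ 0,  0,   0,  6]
J_3(6) ⊕ J_1(6)

The characteristic polynomial is
  det(x·I − A) = x^4 - 24*x^3 + 216*x^2 - 864*x + 1296 = (x - 6)^4

Eigenvalues and multiplicities (the geometric multiplicity of λ is n − rank(A − λI), which equals the number of Jordan blocks for λ):
  λ = 6: algebraic multiplicity = 4, geometric multiplicity = 2

Determining the block sizes for each eigenvalue:
  λ = 6: with am = 4 and gm = 2, the partition is not yet determined (e.g. several partitions of 4 into 2 parts exist). Let N = A − (6)·I. Computing rank(N^1) = 2, rank(N^2) = 1, rank(N^3) = 0; the number of blocks of size ≥ j is rank(N^{j−1}) − rank(N^j), giving [2, 1, 1]. So we have 1 block(s) of size 3, 1 block(s) of size 1 → block sizes [3, 1]

Assembling the blocks gives a Jordan form
J =
  [6, 1, 0, 0]
  [0, 6, 1, 0]
  [0, 0, 6, 0]
  [0, 0, 0, 6]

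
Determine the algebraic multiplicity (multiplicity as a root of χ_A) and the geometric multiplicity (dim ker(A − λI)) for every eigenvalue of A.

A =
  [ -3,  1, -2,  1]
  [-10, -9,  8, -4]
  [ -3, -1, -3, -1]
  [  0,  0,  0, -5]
λ = -5: alg = 4, geom = 2

Step 1 — factor the characteristic polynomial to read off the algebraic multiplicities:
  χ_A(x) = (x + 5)^4

Step 2 — compute geometric multiplicities via the rank-nullity identity g(λ) = n − rank(A − λI):
  rank(A − (-5)·I) = 2, so dim ker(A − (-5)·I) = n − 2 = 2

Summary:
  λ = -5: algebraic multiplicity = 4, geometric multiplicity = 2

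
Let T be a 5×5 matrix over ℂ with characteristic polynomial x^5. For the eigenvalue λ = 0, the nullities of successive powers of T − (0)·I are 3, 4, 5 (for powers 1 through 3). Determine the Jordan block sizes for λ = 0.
Block sizes for λ = 0: [3, 1, 1]

From the dimensions of kernels of powers, the number of Jordan blocks of size at least j is d_j − d_{j−1} where d_j = dim ker(N^j) (with d_0 = 0). Computing the differences gives [3, 1, 1].
The number of blocks of size exactly k is (#blocks of size ≥ k) − (#blocks of size ≥ k + 1), so the partition is: 2 block(s) of size 1, 1 block(s) of size 3.
In nonincreasing order the block sizes are [3, 1, 1].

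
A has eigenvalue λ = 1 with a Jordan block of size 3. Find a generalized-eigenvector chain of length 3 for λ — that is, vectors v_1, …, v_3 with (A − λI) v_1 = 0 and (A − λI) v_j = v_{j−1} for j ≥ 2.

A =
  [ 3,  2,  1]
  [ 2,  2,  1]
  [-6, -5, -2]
A Jordan chain for λ = 1 of length 3:
v_1 = (2, 0, -4)ᵀ
v_2 = (2, 2, -6)ᵀ
v_3 = (1, 0, 0)ᵀ

Let N = A − (1)·I. We want v_3 with N^3 v_3 = 0 but N^2 v_3 ≠ 0; then v_{j-1} := N · v_j for j = 3, …, 2.

Pick v_3 = (1, 0, 0)ᵀ.
Then v_2 = N · v_3 = (2, 2, -6)ᵀ.
Then v_1 = N · v_2 = (2, 0, -4)ᵀ.

Sanity check: (A − (1)·I) v_1 = (0, 0, 0)ᵀ = 0. ✓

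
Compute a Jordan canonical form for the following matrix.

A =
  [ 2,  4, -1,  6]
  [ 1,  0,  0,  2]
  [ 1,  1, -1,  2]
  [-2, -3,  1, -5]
J_3(-1) ⊕ J_1(-1)

The characteristic polynomial is
  det(x·I − A) = x^4 + 4*x^3 + 6*x^2 + 4*x + 1 = (x + 1)^4

Eigenvalues and multiplicities (the geometric multiplicity of λ is n − rank(A − λI), which equals the number of Jordan blocks for λ):
  λ = -1: algebraic multiplicity = 4, geometric multiplicity = 2

Determining the block sizes for each eigenvalue:
  λ = -1: with am = 4 and gm = 2, the partition is not yet determined (e.g. several partitions of 4 into 2 parts exist). Let N = A − (-1)·I. Computing rank(N^1) = 2, rank(N^2) = 1, rank(N^3) = 0; the number of blocks of size ≥ j is rank(N^{j−1}) − rank(N^j), giving [2, 1, 1]. So we have 1 block(s) of size 3, 1 block(s) of size 1 → block sizes [3, 1]

Assembling the blocks gives a Jordan form
J =
  [-1,  1,  0,  0]
  [ 0, -1,  1,  0]
  [ 0,  0, -1,  0]
  [ 0,  0,  0, -1]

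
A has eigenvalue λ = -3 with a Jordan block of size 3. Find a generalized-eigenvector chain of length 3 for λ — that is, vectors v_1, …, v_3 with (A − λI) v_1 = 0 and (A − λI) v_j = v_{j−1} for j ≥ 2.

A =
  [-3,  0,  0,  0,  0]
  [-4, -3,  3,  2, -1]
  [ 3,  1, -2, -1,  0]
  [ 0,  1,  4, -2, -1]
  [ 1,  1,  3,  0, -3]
A Jordan chain for λ = -3 of length 3:
v_1 = (0, 3, -1, 2, 1)ᵀ
v_2 = (0, -2, 1, 0, 0)ᵀ
v_3 = (1, -1, 0, 1, 0)ᵀ

Let N = A − (-3)·I. We want v_3 with N^3 v_3 = 0 but N^2 v_3 ≠ 0; then v_{j-1} := N · v_j for j = 3, …, 2.

Pick v_3 = (1, -1, 0, 1, 0)ᵀ.
Then v_2 = N · v_3 = (0, -2, 1, 0, 0)ᵀ.
Then v_1 = N · v_2 = (0, 3, -1, 2, 1)ᵀ.

Sanity check: (A − (-3)·I) v_1 = (0, 0, 0, 0, 0)ᵀ = 0. ✓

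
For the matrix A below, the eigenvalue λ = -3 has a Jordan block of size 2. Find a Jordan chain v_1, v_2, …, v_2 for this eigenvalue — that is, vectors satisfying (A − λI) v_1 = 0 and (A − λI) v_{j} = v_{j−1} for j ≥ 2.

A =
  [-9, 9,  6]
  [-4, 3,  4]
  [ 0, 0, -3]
A Jordan chain for λ = -3 of length 2:
v_1 = (-6, -4, 0)ᵀ
v_2 = (1, 0, 0)ᵀ

Let N = A − (-3)·I. We want v_2 with N^2 v_2 = 0 but N^1 v_2 ≠ 0; then v_{j-1} := N · v_j for j = 2, …, 2.

Pick v_2 = (1, 0, 0)ᵀ.
Then v_1 = N · v_2 = (-6, -4, 0)ᵀ.

Sanity check: (A − (-3)·I) v_1 = (0, 0, 0)ᵀ = 0. ✓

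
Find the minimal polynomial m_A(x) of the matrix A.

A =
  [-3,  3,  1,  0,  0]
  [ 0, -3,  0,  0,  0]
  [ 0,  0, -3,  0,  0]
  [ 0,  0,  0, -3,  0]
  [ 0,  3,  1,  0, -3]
x^2 + 6*x + 9

The characteristic polynomial is χ_A(x) = (x + 3)^5, so the eigenvalues are known. The minimal polynomial is
  m_A(x) = Π_λ (x − λ)^{k_λ}
where k_λ is the size of the *largest* Jordan block for λ (equivalently, the smallest k with (A − λI)^k v = 0 for every generalised eigenvector v of λ).

  λ = -3: largest Jordan block has size 2, contributing (x + 3)^2

So m_A(x) = (x + 3)^2 = x^2 + 6*x + 9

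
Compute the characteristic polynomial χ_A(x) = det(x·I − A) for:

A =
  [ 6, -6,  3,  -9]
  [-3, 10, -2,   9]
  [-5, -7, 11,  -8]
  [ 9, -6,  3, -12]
x^4 - 15*x^3 + 54*x^2 + 108*x - 648

Expanding det(x·I − A) (e.g. by cofactor expansion or by noting that A is similar to its Jordan form J, which has the same characteristic polynomial as A) gives
  χ_A(x) = x^4 - 15*x^3 + 54*x^2 + 108*x - 648
which factors as (x - 6)^3*(x + 3). The eigenvalues (with algebraic multiplicities) are λ = -3 with multiplicity 1, λ = 6 with multiplicity 3.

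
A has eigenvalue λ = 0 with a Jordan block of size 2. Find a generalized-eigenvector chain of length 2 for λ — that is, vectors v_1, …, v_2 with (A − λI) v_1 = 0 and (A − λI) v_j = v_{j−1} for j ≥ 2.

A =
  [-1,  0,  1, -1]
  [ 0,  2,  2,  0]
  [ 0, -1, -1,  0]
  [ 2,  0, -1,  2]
A Jordan chain for λ = 0 of length 2:
v_1 = (-1, 0, 0, 1)ᵀ
v_2 = (0, 1, -1, 0)ᵀ

Let N = A − (0)·I. We want v_2 with N^2 v_2 = 0 but N^1 v_2 ≠ 0; then v_{j-1} := N · v_j for j = 2, …, 2.

Pick v_2 = (0, 1, -1, 0)ᵀ.
Then v_1 = N · v_2 = (-1, 0, 0, 1)ᵀ.

Sanity check: (A − (0)·I) v_1 = (0, 0, 0, 0)ᵀ = 0. ✓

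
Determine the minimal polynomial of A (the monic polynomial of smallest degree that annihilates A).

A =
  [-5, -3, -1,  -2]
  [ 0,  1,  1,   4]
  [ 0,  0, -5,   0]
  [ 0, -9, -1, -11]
x^3 + 15*x^2 + 75*x + 125

The characteristic polynomial is χ_A(x) = (x + 5)^4, so the eigenvalues are known. The minimal polynomial is
  m_A(x) = Π_λ (x − λ)^{k_λ}
where k_λ is the size of the *largest* Jordan block for λ (equivalently, the smallest k with (A − λI)^k v = 0 for every generalised eigenvector v of λ).

  λ = -5: largest Jordan block has size 3, contributing (x + 5)^3

So m_A(x) = (x + 5)^3 = x^3 + 15*x^2 + 75*x + 125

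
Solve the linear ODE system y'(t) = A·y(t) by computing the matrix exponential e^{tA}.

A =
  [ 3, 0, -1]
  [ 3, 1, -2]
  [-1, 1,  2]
e^{tA} =
  [t^2*exp(2*t) + t*exp(2*t) + exp(2*t), -t^2*exp(2*t)/2, -t^2*exp(2*t)/2 - t*exp(2*t)]
  [t^2*exp(2*t) + 3*t*exp(2*t), -t^2*exp(2*t)/2 - t*exp(2*t) + exp(2*t), -t^2*exp(2*t)/2 - 2*t*exp(2*t)]
  [t^2*exp(2*t) - t*exp(2*t), -t^2*exp(2*t)/2 + t*exp(2*t), -t^2*exp(2*t)/2 + exp(2*t)]

Strategy: write A = P · J · P⁻¹ where J is a Jordan canonical form, so e^{tA} = P · e^{tJ} · P⁻¹, and e^{tJ} can be computed block-by-block.

A has Jordan form
J =
  [2, 1, 0]
  [0, 2, 1]
  [0, 0, 2]
(up to reordering of blocks).

Per-block formulas:
  For a 3×3 Jordan block J_3(2): exp(t · J_3(2)) = e^(2t)·(I + t·N + (t^2/2)·N^2), where N is the 3×3 nilpotent shift.

After assembling e^{tJ} and conjugating by P, we get:

e^{tA} =
  [t^2*exp(2*t) + t*exp(2*t) + exp(2*t), -t^2*exp(2*t)/2, -t^2*exp(2*t)/2 - t*exp(2*t)]
  [t^2*exp(2*t) + 3*t*exp(2*t), -t^2*exp(2*t)/2 - t*exp(2*t) + exp(2*t), -t^2*exp(2*t)/2 - 2*t*exp(2*t)]
  [t^2*exp(2*t) - t*exp(2*t), -t^2*exp(2*t)/2 + t*exp(2*t), -t^2*exp(2*t)/2 + exp(2*t)]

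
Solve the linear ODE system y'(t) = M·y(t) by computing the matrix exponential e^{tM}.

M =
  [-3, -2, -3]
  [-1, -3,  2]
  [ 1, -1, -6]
e^{tM} =
  [t*exp(-4*t) + exp(-4*t), -t^2*exp(-4*t)/2 - 2*t*exp(-4*t), -t^2*exp(-4*t)/2 - 3*t*exp(-4*t)]
  [-t*exp(-4*t), t^2*exp(-4*t)/2 + t*exp(-4*t) + exp(-4*t), t^2*exp(-4*t)/2 + 2*t*exp(-4*t)]
  [t*exp(-4*t), -t^2*exp(-4*t)/2 - t*exp(-4*t), -t^2*exp(-4*t)/2 - 2*t*exp(-4*t) + exp(-4*t)]

Strategy: write M = P · J · P⁻¹ where J is a Jordan canonical form, so e^{tM} = P · e^{tJ} · P⁻¹, and e^{tJ} can be computed block-by-block.

M has Jordan form
J =
  [-4,  1,  0]
  [ 0, -4,  1]
  [ 0,  0, -4]
(up to reordering of blocks).

Per-block formulas:
  For a 3×3 Jordan block J_3(-4): exp(t · J_3(-4)) = e^(-4t)·(I + t·N + (t^2/2)·N^2), where N is the 3×3 nilpotent shift.

After assembling e^{tJ} and conjugating by P, we get:

e^{tM} =
  [t*exp(-4*t) + exp(-4*t), -t^2*exp(-4*t)/2 - 2*t*exp(-4*t), -t^2*exp(-4*t)/2 - 3*t*exp(-4*t)]
  [-t*exp(-4*t), t^2*exp(-4*t)/2 + t*exp(-4*t) + exp(-4*t), t^2*exp(-4*t)/2 + 2*t*exp(-4*t)]
  [t*exp(-4*t), -t^2*exp(-4*t)/2 - t*exp(-4*t), -t^2*exp(-4*t)/2 - 2*t*exp(-4*t) + exp(-4*t)]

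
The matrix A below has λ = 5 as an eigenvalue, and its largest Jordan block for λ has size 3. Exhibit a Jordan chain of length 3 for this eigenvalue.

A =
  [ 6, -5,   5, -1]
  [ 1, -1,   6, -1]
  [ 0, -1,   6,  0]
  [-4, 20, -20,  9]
A Jordan chain for λ = 5 of length 3:
v_1 = (0, -1, -1, 0)ᵀ
v_2 = (1, 1, 0, -4)ᵀ
v_3 = (1, 0, 0, 0)ᵀ

Let N = A − (5)·I. We want v_3 with N^3 v_3 = 0 but N^2 v_3 ≠ 0; then v_{j-1} := N · v_j for j = 3, …, 2.

Pick v_3 = (1, 0, 0, 0)ᵀ.
Then v_2 = N · v_3 = (1, 1, 0, -4)ᵀ.
Then v_1 = N · v_2 = (0, -1, -1, 0)ᵀ.

Sanity check: (A − (5)·I) v_1 = (0, 0, 0, 0)ᵀ = 0. ✓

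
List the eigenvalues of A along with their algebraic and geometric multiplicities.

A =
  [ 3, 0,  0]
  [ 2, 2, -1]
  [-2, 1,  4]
λ = 3: alg = 3, geom = 2

Step 1 — factor the characteristic polynomial to read off the algebraic multiplicities:
  χ_A(x) = (x - 3)^3

Step 2 — compute geometric multiplicities via the rank-nullity identity g(λ) = n − rank(A − λI):
  rank(A − (3)·I) = 1, so dim ker(A − (3)·I) = n − 1 = 2

Summary:
  λ = 3: algebraic multiplicity = 3, geometric multiplicity = 2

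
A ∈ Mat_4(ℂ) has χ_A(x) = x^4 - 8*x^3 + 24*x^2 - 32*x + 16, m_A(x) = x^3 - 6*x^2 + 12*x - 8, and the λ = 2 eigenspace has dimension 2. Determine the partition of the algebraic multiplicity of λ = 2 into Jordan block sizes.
Block sizes for λ = 2: [3, 1]

Step 1 — from the characteristic polynomial, algebraic multiplicity of λ = 2 is 4. From dim ker(A − (2)·I) = 2, there are exactly 2 Jordan blocks for λ = 2.
Step 2 — from the minimal polynomial, the factor (x − 2)^3 tells us the largest block for λ = 2 has size 3.
Step 3 — with total size 4, 2 blocks, and largest block 3, the block sizes (in nonincreasing order) are [3, 1].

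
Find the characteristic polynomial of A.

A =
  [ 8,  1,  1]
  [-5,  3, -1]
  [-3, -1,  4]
x^3 - 15*x^2 + 75*x - 125

Expanding det(x·I − A) (e.g. by cofactor expansion or by noting that A is similar to its Jordan form J, which has the same characteristic polynomial as A) gives
  χ_A(x) = x^3 - 15*x^2 + 75*x - 125
which factors as (x - 5)^3. The eigenvalues (with algebraic multiplicities) are λ = 5 with multiplicity 3.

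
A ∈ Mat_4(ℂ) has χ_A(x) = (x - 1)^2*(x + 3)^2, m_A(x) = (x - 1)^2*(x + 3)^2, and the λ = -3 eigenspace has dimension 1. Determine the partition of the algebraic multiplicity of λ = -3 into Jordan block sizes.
Block sizes for λ = -3: [2]

Step 1 — from the characteristic polynomial, algebraic multiplicity of λ = -3 is 2. From dim ker(A − (-3)·I) = 1, there are exactly 1 Jordan blocks for λ = -3.
Step 2 — from the minimal polynomial, the factor (x + 3)^2 tells us the largest block for λ = -3 has size 2.
Step 3 — with total size 2, 1 blocks, and largest block 2, the block sizes (in nonincreasing order) are [2].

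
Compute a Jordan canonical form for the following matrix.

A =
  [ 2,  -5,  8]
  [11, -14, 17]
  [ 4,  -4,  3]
J_3(-3)

The characteristic polynomial is
  det(x·I − A) = x^3 + 9*x^2 + 27*x + 27 = (x + 3)^3

Eigenvalues and multiplicities (the geometric multiplicity of λ is n − rank(A − λI), which equals the number of Jordan blocks for λ):
  λ = -3: algebraic multiplicity = 3, geometric multiplicity = 1

Determining the block sizes for each eigenvalue:
  λ = -3: one block (gm = 1), so the single block has size am = 3 → block sizes [3]

Assembling the blocks gives a Jordan form
J =
  [-3,  1,  0]
  [ 0, -3,  1]
  [ 0,  0, -3]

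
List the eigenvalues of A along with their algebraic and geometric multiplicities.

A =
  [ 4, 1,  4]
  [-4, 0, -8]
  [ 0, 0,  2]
λ = 2: alg = 3, geom = 2

Step 1 — factor the characteristic polynomial to read off the algebraic multiplicities:
  χ_A(x) = (x - 2)^3

Step 2 — compute geometric multiplicities via the rank-nullity identity g(λ) = n − rank(A − λI):
  rank(A − (2)·I) = 1, so dim ker(A − (2)·I) = n − 1 = 2

Summary:
  λ = 2: algebraic multiplicity = 3, geometric multiplicity = 2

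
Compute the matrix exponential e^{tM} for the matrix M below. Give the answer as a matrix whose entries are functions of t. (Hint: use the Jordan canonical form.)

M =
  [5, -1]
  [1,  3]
e^{tM} =
  [t*exp(4*t) + exp(4*t), -t*exp(4*t)]
  [t*exp(4*t), -t*exp(4*t) + exp(4*t)]

Strategy: write M = P · J · P⁻¹ where J is a Jordan canonical form, so e^{tM} = P · e^{tJ} · P⁻¹, and e^{tJ} can be computed block-by-block.

M has Jordan form
J =
  [4, 1]
  [0, 4]
(up to reordering of blocks).

Per-block formulas:
  For a 2×2 Jordan block J_2(4): exp(t · J_2(4)) = e^(4t)·(I + t·N), where N is the 2×2 nilpotent shift.

After assembling e^{tJ} and conjugating by P, we get:

e^{tM} =
  [t*exp(4*t) + exp(4*t), -t*exp(4*t)]
  [t*exp(4*t), -t*exp(4*t) + exp(4*t)]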